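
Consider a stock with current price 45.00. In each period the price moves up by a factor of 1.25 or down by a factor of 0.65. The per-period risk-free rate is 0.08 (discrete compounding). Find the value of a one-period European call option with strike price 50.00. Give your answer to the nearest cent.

4.15

Risk-neutral probability p = (1 + 0.08 − 0.65)/(1.25 − 0.65) = 0.4300/0.6000 = 0.7167
Terminal stock prices: S_u = 56.25, S_d = 29.25
Terminal payoffs (S − K): max(6.25, 0) = 6.25, max(-20.75, 0) = 0
Node 0 (S = 45): V_0 = 1/1.08·[0.7167·6.2500 + 0.2833·0.0000] = 4.1474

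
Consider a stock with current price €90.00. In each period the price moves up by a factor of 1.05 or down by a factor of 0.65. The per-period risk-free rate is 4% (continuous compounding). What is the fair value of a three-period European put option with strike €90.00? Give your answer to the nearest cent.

Risk-neutral probability p = (e^0.04 − 0.65)/(1.05 − 0.65) = 0.3908/0.4000 = 0.9770
Terminal stock prices: S_uuu = 104.2, S_uud = 64.5, S_udd = 39.93, S_ddd = 24.72
Terminal payoffs (K − S): max(-14.19, 0) = 0, max(25.5, 0) = 25.5, max(50.07, 0) = 50.07, max(65.28, 0) = 65.28
Node uu (S = 99.23): V_uu = e^(−0.04)·[0.9770·0.0000 + 0.0230·25.5037] = 0.5629
Node ud (S = 61.43): V_ud = e^(−0.04)·[0.9770·25.5037 + 0.0230·50.0737] = 25.0460
Node dd (S = 38.03): V_dd = e^(−0.04)·[0.9770·50.0737 + 0.0230·65.2837] = 48.4460
Node u (S = 94.5): V_u = e^(−0.04)·[0.9770·0.5629 + 0.0230·25.0460] = 1.0813
Node d (S = 58.5): V_d = e^(−0.04)·[0.9770·25.0460 + 0.0230·48.4460] = 24.5805
Node 0 (S = 90): V_0 = e^(−0.04)·[0.9770·1.0813 + 0.0230·24.5805] = 1.5575

€1.56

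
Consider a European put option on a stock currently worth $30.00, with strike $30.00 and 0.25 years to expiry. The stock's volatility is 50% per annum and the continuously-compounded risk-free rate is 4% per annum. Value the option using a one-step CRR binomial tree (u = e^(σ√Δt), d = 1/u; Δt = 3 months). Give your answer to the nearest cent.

$3.56

CRR parameters: u = e^(σ√Δt) = e^(0.5·√0.25) = 1.2840, d = 1/u = 0.7788
Per-period rate: rΔt = 0.04·0.25 = 0.01, so R = e^0.01 = 1.0101
Risk-neutral probability p = (e^0.01 − 0.7788)/(1.2840 − 0.7788) = 0.2312/0.5052 = 0.4577
Terminal stock prices: S_u = 38.52, S_d = 23.36
Terminal payoffs (K − S): max(-8.521, 0) = 0, max(6.636, 0) = 6.636
Node 0 (S = 30): V_0 = e^(−0.01)·[0.4577·0.0000 + 0.5423·6.6360] = 3.5628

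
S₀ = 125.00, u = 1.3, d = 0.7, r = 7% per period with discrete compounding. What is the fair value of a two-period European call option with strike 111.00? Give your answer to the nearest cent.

34.43

Risk-neutral probability p = (1 + 0.07 − 0.7)/(1.3 − 0.7) = 0.3700/0.6000 = 0.6167
Terminal stock prices: S_uu = 211.3, S_ud = 113.7, S_dd = 61.25
Terminal payoffs (S − K): max(100.3, 0) = 100.3, max(2.75, 0) = 2.75, max(-49.75, 0) = 0
Node u (S = 162.5): V_u = 1/1.07·[0.6167·100.2500 + 0.3833·2.7500] = 58.7617
Node d (S = 87.5): V_d = 1/1.07·[0.6167·2.7500 + 0.3833·0.0000] = 1.5849
Node 0 (S = 125): V_0 = 1/1.07·[0.6167·58.7617 + 0.3833·1.5849] = 34.4336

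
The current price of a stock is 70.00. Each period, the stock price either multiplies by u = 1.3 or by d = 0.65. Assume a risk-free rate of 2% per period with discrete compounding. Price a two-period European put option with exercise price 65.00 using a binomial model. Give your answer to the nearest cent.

9.08

Risk-neutral probability p = (1 + 0.02 − 0.65)/(1.3 − 0.65) = 0.3700/0.6500 = 0.5692
Terminal stock prices: S_uu = 118.3, S_ud = 59.15, S_dd = 29.58
Terminal payoffs (K − S): max(-53.3, 0) = 0, max(5.85, 0) = 5.85, max(35.42, 0) = 35.42
Node u (S = 91): V_u = 1/1.02·[0.5692·0.0000 + 0.4308·5.8500] = 2.4706
Node d (S = 45.5): V_d = 1/1.02·[0.5692·5.8500 + 0.4308·35.4250] = 18.2255
Node 0 (S = 70): V_0 = 1/1.02·[0.5692·2.4706 + 0.4308·18.2255] = 9.0758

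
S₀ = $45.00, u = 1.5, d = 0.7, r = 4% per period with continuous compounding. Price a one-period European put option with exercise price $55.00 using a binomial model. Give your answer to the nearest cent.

Risk-neutral probability p = (e^0.04 − 0.7)/(1.5 − 0.7) = 0.3408/0.8000 = 0.4260
Terminal stock prices: S_u = 67.5, S_d = 31.5
Terminal payoffs (K − S): max(-12.5, 0) = 0, max(23.5, 0) = 23.5
Node 0 (S = 45): V_0 = e^(−0.04)·[0.4260·0.0000 + 0.5740·23.5000] = 12.9598

$12.96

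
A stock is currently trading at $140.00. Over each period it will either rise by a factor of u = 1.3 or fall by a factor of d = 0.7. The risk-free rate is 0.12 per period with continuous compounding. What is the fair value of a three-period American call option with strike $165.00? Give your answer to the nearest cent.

Risk-neutral probability p = (e^0.12 − 0.7)/(1.3 − 0.7) = 0.4275/0.6000 = 0.7125
Terminal stock prices: S_uuu = 307.6, S_uud = 165.6, S_udd = 89.18, S_ddd = 48.02
Terminal payoffs (S − K): max(142.6, 0) = 142.6, max(0.62, 0) = 0.62, max(-75.82, 0) = 0, max(-117, 0) = 0
Node uu (S = 236.6): continuation = e^(−0.12)·[0.7125·142.5800 + 0.2875·0.6200] = 90.2581; exercise value = 71.6000 ≤ continuation, so V_uu = 90.2581
Node ud (S = 127.4): continuation = e^(−0.12)·[0.7125·0.6200 + 0.2875·0.0000] = 0.3918; exercise value = 0.0000 ≤ continuation, so V_ud = 0.3918
Node dd (S = 68.6): continuation = e^(−0.12)·[0.7125·0.0000 + 0.2875·0.0000] = 0.0000; exercise value = 0.0000 ≤ continuation, so V_dd = 0.0000
Node u (S = 182): continuation = e^(−0.12)·[0.7125·90.2581 + 0.2875·0.3918] = 57.1364; exercise value = 17.0000 ≤ continuation, so V_u = 57.1364
Node d (S = 98): continuation = e^(−0.12)·[0.7125·0.3918 + 0.2875·0.0000] = 0.2476; exercise value = 0.0000 ≤ continuation, so V_d = 0.2476
Node 0 (S = 140): continuation = e^(−0.12)·[0.7125·57.1364 + 0.2875·0.2476] = 36.1691; exercise value = 0.0000 ≤ continuation, so V_0 = 36.1691

$36.17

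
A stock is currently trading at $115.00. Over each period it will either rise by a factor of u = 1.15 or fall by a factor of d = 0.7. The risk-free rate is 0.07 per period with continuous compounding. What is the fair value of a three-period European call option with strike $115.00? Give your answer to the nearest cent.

Risk-neutral probability p = (e^0.07 − 0.7)/(1.15 − 0.7) = 0.3725/0.4500 = 0.8278
Terminal stock prices: S_uuu = 174.9, S_uud = 106.5, S_udd = 64.8, S_ddd = 39.44
Terminal payoffs (S − K): max(59.9, 0) = 59.9, max(-8.539, 0) = 0, max(-50.2, 0) = 0, max(-75.56, 0) = 0
Node uu (S = 152.1): V_uu = e^(−0.07)·[0.8278·59.9006 + 0.1722·0.0000] = 46.2332
Node ud (S = 92.57): V_ud = e^(−0.07)·[0.8278·0.0000 + 0.1722·0.0000] = 0.0000
Node dd (S = 56.35): V_dd = e^(−0.07)·[0.8278·0.0000 + 0.1722·0.0000] = 0.0000
Node u (S = 132.2): V_u = e^(−0.07)·[0.8278·46.2332 + 0.1722·0.0000] = 35.6843
Node d (S = 80.5): V_d = e^(−0.07)·[0.8278·0.0000 + 0.1722·0.0000] = 0.0000
Node 0 (S = 115): V_0 = e^(−0.07)·[0.8278·35.6843 + 0.1722·0.0000] = 27.5423

$27.54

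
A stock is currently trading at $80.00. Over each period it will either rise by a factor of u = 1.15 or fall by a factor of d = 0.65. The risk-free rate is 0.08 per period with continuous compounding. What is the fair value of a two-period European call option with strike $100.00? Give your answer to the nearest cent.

Risk-neutral probability p = (e^0.08 − 0.65)/(1.15 − 0.65) = 0.4333/0.5000 = 0.8666
Terminal stock prices: S_uu = 105.8, S_ud = 59.8, S_dd = 33.8
Terminal payoffs (S − K): max(5.8, 0) = 5.8, max(-40.2, 0) = 0, max(-66.2, 0) = 0
Node u (S = 92): V_u = e^(−0.08)·[0.8666·5.8000 + 0.1334·0.0000] = 4.6397
Node d (S = 52): V_d = e^(−0.08)·[0.8666·0.0000 + 0.1334·0.0000] = 0.0000
Node 0 (S = 80): V_0 = e^(−0.08)·[0.8666·4.6397 + 0.1334·0.0000] = 3.7115

$3.71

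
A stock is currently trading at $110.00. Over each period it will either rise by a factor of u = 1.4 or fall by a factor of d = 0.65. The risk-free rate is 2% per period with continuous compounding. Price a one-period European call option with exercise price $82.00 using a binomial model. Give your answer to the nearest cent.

Risk-neutral probability p = (e^0.02 − 0.65)/(1.4 − 0.65) = 0.3702/0.7500 = 0.4936
Terminal stock prices: S_u = 154, S_d = 71.5
Terminal payoffs (S − K): max(72, 0) = 72, max(-10.5, 0) = 0
Node 0 (S = 110): V_0 = e^(−0.02)·[0.4936·72.0000 + 0.5064·0.0000] = 34.8356

$34.84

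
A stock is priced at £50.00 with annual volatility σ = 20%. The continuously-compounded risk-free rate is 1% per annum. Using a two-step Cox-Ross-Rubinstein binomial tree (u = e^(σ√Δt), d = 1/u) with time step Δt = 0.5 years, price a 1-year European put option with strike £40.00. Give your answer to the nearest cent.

CRR parameters: u = e^(σ√Δt) = e^(0.2·√0.5) = 1.1519, d = 1/u = 0.8681
Per-period rate: rΔt = 0.01·0.5 = 0.005, so R = e^0.005 = 1.0050
Risk-neutral probability p = (e^0.005 − 0.8681)/(1.1519 − 0.8681) = 0.1369/0.2838 = 0.4824
Terminal stock prices: S_uu = 66.34, S_ud = 50, S_dd = 37.68
Terminal payoffs (K − S): max(-26.34, 0) = 0, max(-10, 0) = 0, max(2.318, 0) = 2.318
Node u (S = 57.6): V_u = e^(−0.005)·[0.4824·0.0000 + 0.5176·0.0000] = 0.0000
Node d (S = 43.41): V_d = e^(−0.005)·[0.4824·0.0000 + 0.5176·2.3181] = 1.1939
Node 0 (S = 50): V_0 = e^(−0.005)·[0.4824·0.0000 + 0.5176·1.1939] = 0.6149

£0.61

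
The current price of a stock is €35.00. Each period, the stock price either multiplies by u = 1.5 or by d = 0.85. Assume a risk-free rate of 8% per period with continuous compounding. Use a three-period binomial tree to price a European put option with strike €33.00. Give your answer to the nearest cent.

Risk-neutral probability p = (e^0.08 − 0.85)/(1.5 − 0.85) = 0.2333/0.6500 = 0.3589
Terminal stock prices: S_uuu = 118.1, S_uud = 66.94, S_udd = 37.93, S_ddd = 21.49
Terminal payoffs (K − S): max(-85.12, 0) = 0, max(-33.94, 0) = 0, max(-4.931, 0) = 0, max(11.51, 0) = 11.51
Node uu (S = 78.75): V_uu = e^(−0.08)·[0.3589·0.0000 + 0.6411·0.0000] = 0.0000
Node ud (S = 44.62): V_ud = e^(−0.08)·[0.3589·0.0000 + 0.6411·0.0000] = 0.0000
Node dd (S = 25.29): V_dd = e^(−0.08)·[0.3589·0.0000 + 0.6411·11.5056] = 6.8091
Node u (S = 52.5): V_u = e^(−0.08)·[0.3589·0.0000 + 0.6411·0.0000] = 0.0000
Node d (S = 29.75): V_d = e^(−0.08)·[0.3589·0.0000 + 0.6411·6.8091] = 4.0297
Node 0 (S = 35): V_0 = e^(−0.08)·[0.3589·0.0000 + 0.6411·4.0297] = 2.3848

€2.38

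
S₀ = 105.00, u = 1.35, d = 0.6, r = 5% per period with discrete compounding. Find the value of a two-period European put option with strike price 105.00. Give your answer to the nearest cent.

18.44

Risk-neutral probability p = (1 + 0.05 − 0.6)/(1.35 − 0.6) = 0.4500/0.7500 = 0.6000
Terminal stock prices: S_uu = 191.4, S_ud = 85.05, S_dd = 37.8
Terminal payoffs (K − S): max(-86.36, 0) = 0, max(19.95, 0) = 19.95, max(67.2, 0) = 67.2
Node u (S = 141.8): V_u = 1/1.05·[0.6000·0.0000 + 0.4000·19.9500] = 7.6000
Node d (S = 63): V_d = 1/1.05·[0.6000·19.9500 + 0.4000·67.2000] = 37.0000
Node 0 (S = 105): V_0 = 1/1.05·[0.6000·7.6000 + 0.4000·37.0000] = 18.4381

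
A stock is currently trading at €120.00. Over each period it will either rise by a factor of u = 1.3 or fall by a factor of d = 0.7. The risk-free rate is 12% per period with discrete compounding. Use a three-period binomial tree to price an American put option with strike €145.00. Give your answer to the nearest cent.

€25.00

Risk-neutral probability p = (1 + 0.12 − 0.7)/(1.3 − 0.7) = 0.4200/0.6000 = 0.7000
Terminal stock prices: S_uuu = 263.6, S_uud = 142, S_udd = 76.44, S_ddd = 41.16
Terminal payoffs (K − S): max(-118.6, 0) = 0, max(3.04, 0) = 3.04, max(68.56, 0) = 68.56, max(103.8, 0) = 103.8
Node uu (S = 202.8): continuation = 1/1.12·[0.7000·0.0000 + 0.3000·3.0400] = 0.8143; exercise value = 0.0000 ≤ continuation, so V_uu = 0.8143
Node ud (S = 109.2): continuation = 1/1.12·[0.7000·3.0400 + 0.3000·68.5600] = 20.2643; exercise value = 35.8000 > continuation, so V_ud = 35.8000 (exercise)
Node dd (S = 58.8): continuation = 1/1.12·[0.7000·68.5600 + 0.3000·103.8400] = 70.6643; exercise value = 86.2000 > continuation, so V_dd = 86.2000 (exercise)
Node u (S = 156): continuation = 1/1.12·[0.7000·0.8143 + 0.3000·35.8000] = 10.0982; exercise value = 0.0000 ≤ continuation, so V_u = 10.0982
Node d (S = 84): continuation = 1/1.12·[0.7000·35.8000 + 0.3000·86.2000] = 45.4643; exercise value = 61.0000 > continuation, so V_d = 61.0000 (exercise)
Node 0 (S = 120): continuation = 1/1.12·[0.7000·10.0982 + 0.3000·61.0000] = 22.6507; exercise value = 25.0000 > continuation, so V_0 = 25.0000 (exercise)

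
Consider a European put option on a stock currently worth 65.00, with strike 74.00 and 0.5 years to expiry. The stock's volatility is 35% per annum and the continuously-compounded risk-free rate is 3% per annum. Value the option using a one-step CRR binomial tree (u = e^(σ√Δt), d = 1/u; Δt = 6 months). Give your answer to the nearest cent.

12.17

CRR parameters: u = e^(σ√Δt) = e^(0.35·√0.5) = 1.2808, d = 1/u = 0.7808
Per-period rate: rΔt = 0.03·0.5 = 0.015, so R = e^0.015 = 1.0151
Risk-neutral probability p = (e^0.015 − 0.7808)/(1.2808 − 0.7808) = 0.2344/0.5000 = 0.4687
Terminal stock prices: S_u = 83.25, S_d = 50.75
Terminal payoffs (K − S): max(-9.252, 0) = 0, max(23.25, 0) = 23.25
Node 0 (S = 65): V_0 = e^(−0.015)·[0.4687·0.0000 + 0.5313·23.2506] = 12.1699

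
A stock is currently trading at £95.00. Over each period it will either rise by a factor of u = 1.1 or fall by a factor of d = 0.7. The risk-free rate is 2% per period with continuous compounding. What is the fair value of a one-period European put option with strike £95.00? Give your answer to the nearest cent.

£5.57

Risk-neutral probability p = (e^0.02 − 0.7)/(1.1 − 0.7) = 0.3202/0.4000 = 0.8005
Terminal stock prices: S_u = 104.5, S_d = 66.5
Terminal payoffs (K − S): max(-9.5, 0) = 0, max(28.5, 0) = 28.5
Node 0 (S = 95): V_0 = e^(−0.02)·[0.8005·0.0000 + 0.1995·28.5000] = 5.5731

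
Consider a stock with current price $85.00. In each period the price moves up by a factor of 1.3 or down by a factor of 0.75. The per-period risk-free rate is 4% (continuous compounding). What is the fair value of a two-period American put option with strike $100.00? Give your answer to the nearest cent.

$20.35

Risk-neutral probability p = (e^0.04 − 0.75)/(1.3 − 0.75) = 0.2908/0.5500 = 0.5287
Terminal stock prices: S_uu = 143.7, S_ud = 82.88, S_dd = 47.81
Terminal payoffs (K − S): max(-43.65, 0) = 0, max(17.12, 0) = 17.12, max(52.19, 0) = 52.19
Node u (S = 110.5): continuation = e^(−0.04)·[0.5287·0.0000 + 0.4713·17.1250] = 7.7538; exercise value = 0.0000 ≤ continuation, so V_u = 7.7538
Node d (S = 63.75): continuation = e^(−0.04)·[0.5287·17.1250 + 0.4713·52.1875] = 32.3289; exercise value = 36.2500 > continuation, so V_d = 36.2500 (exercise)
Node 0 (S = 85): continuation = e^(−0.04)·[0.5287·7.7538 + 0.4713·36.2500] = 20.3521; exercise value = 15.0000 ≤ continuation, so V_0 = 20.3521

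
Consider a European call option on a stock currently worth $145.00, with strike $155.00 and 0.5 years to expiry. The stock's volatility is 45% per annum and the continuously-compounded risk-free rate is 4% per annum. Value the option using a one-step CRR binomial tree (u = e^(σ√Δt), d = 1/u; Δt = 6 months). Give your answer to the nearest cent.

$19.65

CRR parameters: u = e^(σ√Δt) = e^(0.45·√0.5) = 1.3746, d = 1/u = 0.7275
Per-period rate: rΔt = 0.04·0.5 = 0.02, so R = e^0.02 = 1.0202
Risk-neutral probability p = (e^0.02 − 0.7275)/(1.3746 − 0.7275) = 0.2927/0.6472 = 0.4523
Terminal stock prices: S_u = 199.3, S_d = 105.5
Terminal payoffs (S − K): max(44.32, 0) = 44.32, max(-49.52, 0) = 0
Node 0 (S = 145): V_0 = e^(−0.02)·[0.4523·44.3240 + 0.5477·0.0000] = 19.6520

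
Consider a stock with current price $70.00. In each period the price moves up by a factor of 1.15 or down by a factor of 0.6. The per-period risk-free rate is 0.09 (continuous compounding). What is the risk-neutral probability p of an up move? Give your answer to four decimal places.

Risk-neutral probability p = (e^0.09 − 0.6)/(1.15 − 0.6) = 0.4942/0.5500 = 0.8985

p = 0.8985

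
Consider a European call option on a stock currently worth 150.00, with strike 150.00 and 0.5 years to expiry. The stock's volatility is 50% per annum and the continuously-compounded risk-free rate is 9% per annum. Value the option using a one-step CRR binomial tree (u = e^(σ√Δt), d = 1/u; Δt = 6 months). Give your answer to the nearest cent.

28.97

CRR parameters: u = e^(σ√Δt) = e^(0.5·√0.5) = 1.4241, d = 1/u = 0.7022
Per-period rate: rΔt = 0.09·0.5 = 0.045, so R = e^0.045 = 1.0460
Risk-neutral probability p = (e^0.045 − 0.7022)/(1.4241 − 0.7022) = 0.3438/0.7219 = 0.4763
Terminal stock prices: S_u = 213.6, S_d = 105.3
Terminal payoffs (S − K): max(63.62, 0) = 63.62, max(-44.67, 0) = 0
Node 0 (S = 150): V_0 = e^(−0.045)·[0.4763·63.6179 + 0.5237·0.0000] = 28.9665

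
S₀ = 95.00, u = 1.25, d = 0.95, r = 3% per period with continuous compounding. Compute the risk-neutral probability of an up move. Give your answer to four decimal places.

p = 0.2682

Risk-neutral probability p = (e^0.03 − 0.95)/(1.25 − 0.95) = 0.0805/0.3000 = 0.2682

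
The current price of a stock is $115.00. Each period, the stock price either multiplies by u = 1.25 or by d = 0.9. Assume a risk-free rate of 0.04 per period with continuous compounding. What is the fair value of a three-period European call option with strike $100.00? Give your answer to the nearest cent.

$29.37

Risk-neutral probability p = (e^0.04 − 0.9)/(1.25 − 0.9) = 0.1408/0.3500 = 0.4023
Terminal stock prices: S_uuu = 224.6, S_uud = 161.7, S_udd = 116.4, S_ddd = 83.84
Terminal payoffs (S − K): max(124.6, 0) = 124.6, max(61.72, 0) = 61.72, max(16.44, 0) = 16.44, max(-16.16, 0) = 0
Node uu (S = 179.7): V_uu = e^(−0.04)·[0.4023·124.6094 + 0.5977·61.7188] = 83.6086
Node ud (S = 129.4): V_ud = e^(−0.04)·[0.4023·61.7188 + 0.5977·16.4375] = 33.2961
Node dd (S = 93.15): V_dd = e^(−0.04)·[0.4023·16.4375 + 0.5977·0.0000] = 6.3538
Node u (S = 143.8): V_u = e^(−0.04)·[0.4023·83.6086 + 0.5977·33.2961] = 51.4384
Node d (S = 103.5): V_d = e^(−0.04)·[0.4023·33.2961 + 0.5977·6.3538] = 16.5189
Node 0 (S = 115): V_0 = e^(−0.04)·[0.4023·51.4384 + 0.5977·16.5189] = 29.3690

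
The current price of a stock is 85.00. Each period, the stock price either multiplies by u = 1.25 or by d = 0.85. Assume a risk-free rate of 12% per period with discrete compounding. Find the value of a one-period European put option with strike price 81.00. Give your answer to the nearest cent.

Risk-neutral probability p = (1 + 0.12 − 0.85)/(1.25 − 0.85) = 0.2700/0.4000 = 0.6750
Terminal stock prices: S_u = 106.2, S_d = 72.25
Terminal payoffs (K − S): max(-25.25, 0) = 0, max(8.75, 0) = 8.75
Node 0 (S = 85): V_0 = 1/1.12·[0.6750·0.0000 + 0.3250·8.7500] = 2.5391

2.54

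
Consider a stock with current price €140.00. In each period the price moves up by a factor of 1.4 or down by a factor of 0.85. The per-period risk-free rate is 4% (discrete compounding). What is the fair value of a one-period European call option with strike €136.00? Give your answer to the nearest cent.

Risk-neutral probability p = (1 + 0.04 − 0.85)/(1.4 − 0.85) = 0.1900/0.5500 = 0.3455
Terminal stock prices: S_u = 196, S_d = 119
Terminal payoffs (S − K): max(60, 0) = 60, max(-17, 0) = 0
Node 0 (S = 140): V_0 = 1/1.04·[0.3455·60.0000 + 0.6545·0.0000] = 19.9301

€19.93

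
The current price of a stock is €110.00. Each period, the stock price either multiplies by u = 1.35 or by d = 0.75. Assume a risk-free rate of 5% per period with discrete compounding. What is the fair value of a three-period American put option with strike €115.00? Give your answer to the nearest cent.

€18.87

Risk-neutral probability p = (1 + 0.05 − 0.75)/(1.35 − 0.75) = 0.3000/0.6000 = 0.5000
Terminal stock prices: S_uuu = 270.6, S_uud = 150.4, S_udd = 83.53, S_ddd = 46.41
Terminal payoffs (K − S): max(-155.6, 0) = 0, max(-35.36, 0) = 0, max(31.47, 0) = 31.47, max(68.59, 0) = 68.59
Node uu (S = 200.5): continuation = 1/1.05·[0.5000·0.0000 + 0.5000·0.0000] = 0.0000; exercise value = 0.0000 ≤ continuation, so V_uu = 0.0000
Node ud (S = 111.4): continuation = 1/1.05·[0.5000·0.0000 + 0.5000·31.4688] = 14.9851; exercise value = 3.6250 ≤ continuation, so V_ud = 14.9851
Node dd (S = 61.88): continuation = 1/1.05·[0.5000·31.4688 + 0.5000·68.5938] = 47.6488; exercise value = 53.1250 > continuation, so V_dd = 53.1250 (exercise)
Node u (S = 148.5): continuation = 1/1.05·[0.5000·0.0000 + 0.5000·14.9851] = 7.1358; exercise value = 0.0000 ≤ continuation, so V_u = 7.1358
Node d (S = 82.5): continuation = 1/1.05·[0.5000·14.9851 + 0.5000·53.1250] = 32.4334; exercise value = 32.5000 > continuation, so V_d = 32.5000 (exercise)
Node 0 (S = 110): continuation = 1/1.05·[0.5000·7.1358 + 0.5000·32.5000] = 18.8742; exercise value = 5.0000 ≤ continuation, so V_0 = 18.8742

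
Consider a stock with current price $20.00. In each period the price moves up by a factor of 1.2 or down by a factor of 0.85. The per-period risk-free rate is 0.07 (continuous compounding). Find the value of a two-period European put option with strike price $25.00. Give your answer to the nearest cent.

Risk-neutral probability p = (e^0.07 − 0.85)/(1.2 − 0.85) = 0.2225/0.3500 = 0.6357
Terminal stock prices: S_uu = 28.8, S_ud = 20.4, S_dd = 14.45
Terminal payoffs (K − S): max(-3.8, 0) = 0, max(4.6, 0) = 4.6, max(10.55, 0) = 10.55
Node u (S = 24): V_u = e^(−0.07)·[0.6357·0.0000 + 0.3643·4.6000] = 1.5623
Node d (S = 17): V_d = e^(−0.07)·[0.6357·4.6000 + 0.3643·10.5500] = 6.3098
Node 0 (S = 20): V_0 = e^(−0.07)·[0.6357·1.5623 + 0.3643·6.3098] = 3.0691

$3.07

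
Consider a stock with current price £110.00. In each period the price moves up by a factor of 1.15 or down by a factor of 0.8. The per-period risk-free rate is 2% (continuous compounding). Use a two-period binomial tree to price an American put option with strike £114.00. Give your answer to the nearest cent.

£12.32

Risk-neutral probability p = (e^0.02 − 0.8)/(1.15 − 0.8) = 0.2202/0.3500 = 0.6291
Terminal stock prices: S_uu = 145.5, S_ud = 101.2, S_dd = 70.4
Terminal payoffs (K − S): max(-31.47, 0) = 0, max(12.8, 0) = 12.8, max(43.6, 0) = 43.6
Node u (S = 126.5): continuation = e^(−0.02)·[0.6291·0.0000 + 0.3709·12.8000] = 4.6529; exercise value = 0.0000 ≤ continuation, so V_u = 4.6529
Node d (S = 88): continuation = e^(−0.02)·[0.6291·12.8000 + 0.3709·43.6000] = 23.7426; exercise value = 26.0000 > continuation, so V_d = 26.0000 (exercise)
Node 0 (S = 110): continuation = e^(−0.02)·[0.6291·4.6529 + 0.3709·26.0000] = 12.3207; exercise value = 4.0000 ≤ continuation, so V_0 = 12.3207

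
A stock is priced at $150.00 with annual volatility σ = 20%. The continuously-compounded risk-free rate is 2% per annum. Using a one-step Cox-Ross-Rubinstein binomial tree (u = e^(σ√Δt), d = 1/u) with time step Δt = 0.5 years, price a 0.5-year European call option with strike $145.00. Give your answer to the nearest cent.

CRR parameters: u = e^(σ√Δt) = e^(0.2·√0.5) = 1.1519, d = 1/u = 0.8681
Per-period rate: rΔt = 0.02·0.5 = 0.01, so R = e^0.01 = 1.0101
Risk-neutral probability p = (e^0.01 − 0.8681)/(1.1519 − 0.8681) = 0.1419/0.2838 = 0.5001
Terminal stock prices: S_u = 172.8, S_d = 130.2
Terminal payoffs (S − K): max(27.79, 0) = 27.79, max(-14.78, 0) = 0
Node 0 (S = 150): V_0 = e^(−0.01)·[0.5001·27.7865 + 0.4999·0.0000] = 13.7582

$13.76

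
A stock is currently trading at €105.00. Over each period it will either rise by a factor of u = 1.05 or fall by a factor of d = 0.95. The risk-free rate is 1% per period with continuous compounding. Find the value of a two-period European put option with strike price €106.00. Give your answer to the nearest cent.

Risk-neutral probability p = (e^0.01 − 0.95)/(1.05 − 0.95) = 0.0601/0.1000 = 0.6005
Terminal stock prices: S_uu = 115.8, S_ud = 104.7, S_dd = 94.76
Terminal payoffs (K − S): max(-9.763, 0) = 0, max(1.263, 0) = 1.263, max(11.24, 0) = 11.24
Node u (S = 110.2): V_u = e^(−0.01)·[0.6005·0.0000 + 0.3995·1.2625] = 0.4993
Node d (S = 99.75): V_d = e^(−0.01)·[0.6005·1.2625 + 0.3995·11.2375] = 5.1953
Node 0 (S = 105): V_0 = e^(−0.01)·[0.6005·0.4993 + 0.3995·5.1953] = 2.3517

€2.35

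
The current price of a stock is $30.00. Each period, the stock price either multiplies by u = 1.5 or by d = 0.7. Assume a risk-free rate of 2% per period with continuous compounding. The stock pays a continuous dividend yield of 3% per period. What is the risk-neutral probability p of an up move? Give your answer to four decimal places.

p = 0.3626

Per-period risk-free factor R = e^0.02 = 1.0202; dividend-adjusted growth = e^(0.02−0.03) = 0.9900.
Risk-neutral probability p = (0.9900 − 0.7)/(1.5 − 0.7) = 0.2900/0.8000 = 0.3626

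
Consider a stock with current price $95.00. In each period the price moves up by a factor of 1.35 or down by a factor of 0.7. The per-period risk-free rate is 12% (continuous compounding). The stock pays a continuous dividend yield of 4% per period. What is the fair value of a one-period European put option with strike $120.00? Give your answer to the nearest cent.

$19.47

Per-period risk-free factor R = e^0.12 = 1.1275; dividend-adjusted growth = e^(0.12−0.04) = 1.0833.
Risk-neutral probability p = (1.0833 − 0.7)/(1.35 − 0.7) = 0.3833/0.6500 = 0.5897
Terminal stock prices: S_u = 128.2, S_d = 66.5
Terminal payoffs (K − S): max(-8.25, 0) = 0, max(53.5, 0) = 53.5
Node 0 (S = 95): V_0 = e^(−0.12)·[0.5897·0.0000 + 0.4103·53.5000] = 19.4701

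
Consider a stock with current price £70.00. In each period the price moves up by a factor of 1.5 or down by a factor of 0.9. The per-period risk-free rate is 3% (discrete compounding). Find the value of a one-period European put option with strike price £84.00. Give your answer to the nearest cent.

£15.97

Risk-neutral probability p = (1 + 0.03 − 0.9)/(1.5 − 0.9) = 0.1300/0.6000 = 0.2167
Terminal stock prices: S_u = 105, S_d = 63
Terminal payoffs (K − S): max(-21, 0) = 0, max(21, 0) = 21
Node 0 (S = 70): V_0 = 1/1.03·[0.2167·0.0000 + 0.7833·21.0000] = 15.9709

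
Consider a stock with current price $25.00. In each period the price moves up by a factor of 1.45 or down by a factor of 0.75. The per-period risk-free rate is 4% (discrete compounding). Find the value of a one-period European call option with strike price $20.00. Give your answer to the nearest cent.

Risk-neutral probability p = (1 + 0.04 − 0.75)/(1.45 − 0.75) = 0.2900/0.7000 = 0.4143
Terminal stock prices: S_u = 36.25, S_d = 18.75
Terminal payoffs (S − K): max(16.25, 0) = 16.25, max(-1.25, 0) = 0
Node 0 (S = 25): V_0 = 1/1.04·[0.4143·16.2500 + 0.5857·0.0000] = 6.4732

$6.47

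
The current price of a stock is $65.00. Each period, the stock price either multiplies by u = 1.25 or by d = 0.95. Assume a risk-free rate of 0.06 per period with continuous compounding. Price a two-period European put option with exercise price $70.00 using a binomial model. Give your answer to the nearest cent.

Risk-neutral probability p = (e^0.06 − 0.95)/(1.25 − 0.95) = 0.1118/0.3000 = 0.3728
Terminal stock prices: S_uu = 101.6, S_ud = 77.19, S_dd = 58.66
Terminal payoffs (K − S): max(-31.56, 0) = 0, max(-7.188, 0) = 0, max(11.34, 0) = 11.34
Node u (S = 81.25): V_u = e^(−0.06)·[0.3728·0.0000 + 0.6272·0.0000] = 0.0000
Node d (S = 61.75): V_d = e^(−0.06)·[0.3728·0.0000 + 0.6272·11.3375] = 6.6969
Node 0 (S = 65): V_0 = e^(−0.06)·[0.3728·0.0000 + 0.6272·6.6969] = 3.9558

$3.96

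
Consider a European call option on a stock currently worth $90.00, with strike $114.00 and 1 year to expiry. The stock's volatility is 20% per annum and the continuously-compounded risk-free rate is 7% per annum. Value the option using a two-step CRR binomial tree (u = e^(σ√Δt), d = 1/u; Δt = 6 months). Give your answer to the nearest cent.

CRR parameters: u = e^(σ√Δt) = e^(0.2·√0.5) = 1.1519, d = 1/u = 0.8681
Per-period rate: rΔt = 0.07·0.5 = 0.035, so R = e^0.035 = 1.0356
Risk-neutral probability p = (e^0.035 − 0.8681)/(1.1519 − 0.8681) = 0.1675/0.2838 = 0.5902
Terminal stock prices: S_uu = 119.4, S_ud = 90, S_dd = 67.83
Terminal payoffs (S − K): max(5.421, 0) = 5.421, max(-24, 0) = 0, max(-46.17, 0) = 0
Node u (S = 103.7): V_u = e^(−0.035)·[0.5902·5.4207 + 0.4098·0.0000] = 3.0893
Node d (S = 78.13): V_d = e^(−0.035)·[0.5902·0.0000 + 0.4098·0.0000] = 0.0000
Node 0 (S = 90): V_0 = e^(−0.035)·[0.5902·3.0893 + 0.4098·0.0000] = 1.7607

$1.76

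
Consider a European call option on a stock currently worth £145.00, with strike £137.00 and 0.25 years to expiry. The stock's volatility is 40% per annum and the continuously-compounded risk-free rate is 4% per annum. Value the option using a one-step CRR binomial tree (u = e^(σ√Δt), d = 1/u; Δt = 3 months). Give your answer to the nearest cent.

£18.86

CRR parameters: u = e^(σ√Δt) = e^(0.4·√0.25) = 1.2214, d = 1/u = 0.8187
Per-period rate: rΔt = 0.04·0.25 = 0.01, so R = e^0.01 = 1.0101
Risk-neutral probability p = (e^0.01 − 0.8187)/(1.2214 − 0.8187) = 0.1913/0.4027 = 0.4751
Terminal stock prices: S_u = 177.1, S_d = 118.7
Terminal payoffs (S − K): max(40.1, 0) = 40.1, max(-18.28, 0) = 0
Node 0 (S = 145): V_0 = e^(−0.01)·[0.4751·40.1034 + 0.5249·0.0000] = 18.8645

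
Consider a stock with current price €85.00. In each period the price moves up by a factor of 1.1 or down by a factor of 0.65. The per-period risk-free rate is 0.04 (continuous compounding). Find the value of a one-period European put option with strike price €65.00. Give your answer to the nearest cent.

Risk-neutral probability p = (e^0.04 − 0.65)/(1.1 − 0.65) = 0.3908/0.4500 = 0.8685
Terminal stock prices: S_u = 93.5, S_d = 55.25
Terminal payoffs (K − S): max(-28.5, 0) = 0, max(9.75, 0) = 9.75
Node 0 (S = 85): V_0 = e^(−0.04)·[0.8685·0.0000 + 0.1315·9.7500] = 1.2321

€1.23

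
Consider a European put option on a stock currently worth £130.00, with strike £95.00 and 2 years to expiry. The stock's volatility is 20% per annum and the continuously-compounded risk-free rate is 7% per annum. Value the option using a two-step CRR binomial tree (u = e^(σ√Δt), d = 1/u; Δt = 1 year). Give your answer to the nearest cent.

£0.93

CRR parameters: u = e^(σ√Δt) = e^(0.2·√1) = 1.2214, d = 1/u = 0.8187
Per-period rate: rΔt = 0.07·1 = 0.07, so R = e^0.07 = 1.0725
Risk-neutral probability p = (e^0.07 − 0.8187)/(1.2214 − 0.8187) = 0.2538/0.4027 = 0.6302
Terminal stock prices: S_uu = 193.9, S_ud = 130, S_dd = 87.14
Terminal payoffs (K − S): max(-98.94, 0) = 0, max(-35, 0) = 0, max(7.858, 0) = 7.858
Node u (S = 158.8): V_u = e^(−0.07)·[0.6302·0.0000 + 0.3698·0.0000] = 0.0000
Node d (S = 106.4): V_d = e^(−0.07)·[0.6302·0.0000 + 0.3698·7.8584] = 2.7093
Node 0 (S = 130): V_0 = e^(−0.07)·[0.6302·0.0000 + 0.3698·2.7093] = 0.9341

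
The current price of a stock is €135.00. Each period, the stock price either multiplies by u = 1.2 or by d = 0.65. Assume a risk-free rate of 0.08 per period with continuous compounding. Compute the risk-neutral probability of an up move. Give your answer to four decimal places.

p = 0.7878

Risk-neutral probability p = (e^0.08 − 0.65)/(1.2 − 0.65) = 0.4333/0.5500 = 0.7878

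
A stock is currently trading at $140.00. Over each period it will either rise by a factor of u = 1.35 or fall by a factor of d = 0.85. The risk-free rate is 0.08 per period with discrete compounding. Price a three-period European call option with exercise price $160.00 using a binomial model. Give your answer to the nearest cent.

Risk-neutral probability p = (1 + 0.08 − 0.85)/(1.35 − 0.85) = 0.2300/0.5000 = 0.4600
Terminal stock prices: S_uuu = 344.5, S_uud = 216.9, S_udd = 136.6, S_ddd = 85.98
Terminal payoffs (S − K): max(184.5, 0) = 184.5, max(56.88, 0) = 56.88, max(-23.45, 0) = 0, max(-74.02, 0) = 0
Node uu (S = 255.2): V_uu = 1/1.08·[0.4600·184.4525 + 0.5400·56.8775] = 107.0019
Node ud (S = 160.7): V_ud = 1/1.08·[0.4600·56.8775 + 0.5400·0.0000] = 24.2256
Node dd (S = 101.1): V_dd = 1/1.08·[0.4600·0.0000 + 0.5400·0.0000] = 0.0000
Node u (S = 189): V_u = 1/1.08·[0.4600·107.0019 + 0.5400·24.2256] = 57.6877
Node d (S = 119): V_d = 1/1.08·[0.4600·24.2256 + 0.5400·0.0000] = 10.3183
Node 0 (S = 140): V_0 = 1/1.08·[0.4600·57.6877 + 0.5400·10.3183] = 29.7298

$29.73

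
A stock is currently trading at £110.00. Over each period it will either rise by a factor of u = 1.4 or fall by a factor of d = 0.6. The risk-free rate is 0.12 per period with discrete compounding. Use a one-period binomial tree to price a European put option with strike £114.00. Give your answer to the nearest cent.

£15.00

Risk-neutral probability p = (1 + 0.12 − 0.6)/(1.4 − 0.6) = 0.5200/0.8000 = 0.6500
Terminal stock prices: S_u = 154, S_d = 66
Terminal payoffs (K − S): max(-40, 0) = 0, max(48, 0) = 48
Node 0 (S = 110): V_0 = 1/1.12·[0.6500·0.0000 + 0.3500·48.0000] = 15.0000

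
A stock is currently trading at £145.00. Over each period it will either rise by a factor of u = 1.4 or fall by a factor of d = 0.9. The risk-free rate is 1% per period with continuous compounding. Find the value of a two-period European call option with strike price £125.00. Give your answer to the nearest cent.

Risk-neutral probability p = (e^0.01 − 0.9)/(1.4 − 0.9) = 0.1101/0.5000 = 0.2201
Terminal stock prices: S_uu = 284.2, S_ud = 182.7, S_dd = 117.5
Terminal payoffs (S − K): max(159.2, 0) = 159.2, max(57.7, 0) = 57.7, max(-7.55, 0) = 0
Node u (S = 203): V_u = e^(−0.01)·[0.2201·159.2000 + 0.7799·57.7000] = 79.2438
Node d (S = 130.5): V_d = e^(−0.01)·[0.2201·57.7000 + 0.7799·0.0000] = 12.5734
Node 0 (S = 145): V_0 = e^(−0.01)·[0.2201·79.2438 + 0.7799·12.5734] = 26.9765

£26.98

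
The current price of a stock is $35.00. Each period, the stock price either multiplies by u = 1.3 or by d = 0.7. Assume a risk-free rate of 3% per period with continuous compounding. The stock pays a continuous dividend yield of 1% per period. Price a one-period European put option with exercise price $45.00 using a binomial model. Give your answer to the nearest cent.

Per-period risk-free factor R = e^0.03 = 1.0305; dividend-adjusted growth = e^(0.03−0.01) = 1.0202.
Risk-neutral probability p = (1.0202 − 0.7)/(1.3 − 0.7) = 0.3202/0.6000 = 0.5337
Terminal stock prices: S_u = 45.5, S_d = 24.5
Terminal payoffs (K − S): max(-0.5, 0) = 0, max(20.5, 0) = 20.5
Node 0 (S = 35): V_0 = e^(−0.03)·[0.5337·0.0000 + 0.4663·20.5000] = 9.2773

$9.28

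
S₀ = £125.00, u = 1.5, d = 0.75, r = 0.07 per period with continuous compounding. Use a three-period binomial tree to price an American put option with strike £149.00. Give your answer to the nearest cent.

Risk-neutral probability p = (e^0.07 − 0.75)/(1.5 − 0.75) = 0.3225/0.7500 = 0.4300
Terminal stock prices: S_uuu = 421.9, S_uud = 210.9, S_udd = 105.5, S_ddd = 52.73
Terminal payoffs (K − S): max(-272.9, 0) = 0, max(-61.94, 0) = 0, max(43.53, 0) = 43.53, max(96.27, 0) = 96.27
Node uu (S = 281.2): continuation = e^(−0.07)·[0.4300·0.0000 + 0.5700·0.0000] = 0.0000; exercise value = 0.0000 ≤ continuation, so V_uu = 0.0000
Node ud (S = 140.6): continuation = e^(−0.07)·[0.4300·0.0000 + 0.5700·43.5312] = 23.1349; exercise value = 8.3750 ≤ continuation, so V_ud = 23.1349
Node dd (S = 70.31): continuation = e^(−0.07)·[0.4300·43.5312 + 0.5700·96.2656] = 68.6142; exercise value = 78.6875 > continuation, so V_dd = 78.6875 (exercise)
Node u (S = 187.5): continuation = e^(−0.07)·[0.4300·0.0000 + 0.5700·23.1349] = 12.2951; exercise value = 0.0000 ≤ continuation, so V_u = 12.2951
Node d (S = 93.75): continuation = e^(−0.07)·[0.4300·23.1349 + 0.5700·78.6875] = 51.0945; exercise value = 55.2500 > continuation, so V_d = 55.2500 (exercise)
Node 0 (S = 125): continuation = e^(−0.07)·[0.4300·12.2951 + 0.5700·55.2500] = 34.2925; exercise value = 24.0000 ≤ continuation, so V_0 = 34.2925

£34.29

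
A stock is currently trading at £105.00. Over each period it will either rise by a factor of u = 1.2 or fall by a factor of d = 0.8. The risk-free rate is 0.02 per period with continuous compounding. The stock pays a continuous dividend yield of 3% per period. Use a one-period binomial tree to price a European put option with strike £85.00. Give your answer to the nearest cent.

£0.51

Per-period risk-free factor R = e^0.02 = 1.0202; dividend-adjusted growth = e^(0.02−0.03) = 0.9900.
Risk-neutral probability p = (0.9900 − 0.8)/(1.2 − 0.8) = 0.1900/0.4000 = 0.4751
Terminal stock prices: S_u = 126, S_d = 84
Terminal payoffs (K − S): max(-41, 0) = 0, max(1, 0) = 1
Node 0 (S = 105): V_0 = e^(−0.02)·[0.4751·0.0000 + 0.5249·1.0000] = 0.5145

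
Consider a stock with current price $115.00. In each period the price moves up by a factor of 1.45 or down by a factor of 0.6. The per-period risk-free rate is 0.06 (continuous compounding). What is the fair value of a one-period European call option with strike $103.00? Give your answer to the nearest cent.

Risk-neutral probability p = (e^0.06 − 0.6)/(1.45 − 0.6) = 0.4618/0.8500 = 0.5433
Terminal stock prices: S_u = 166.8, S_d = 69
Terminal payoffs (S − K): max(63.75, 0) = 63.75, max(-34, 0) = 0
Node 0 (S = 115): V_0 = e^(−0.06)·[0.5433·63.7500 + 0.4567·0.0000] = 32.6206

$32.62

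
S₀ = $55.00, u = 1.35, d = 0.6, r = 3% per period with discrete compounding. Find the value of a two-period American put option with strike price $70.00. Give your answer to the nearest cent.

Risk-neutral probability p = (1 + 0.03 − 0.6)/(1.35 − 0.6) = 0.4300/0.7500 = 0.5733
Terminal stock prices: S_uu = 100.2, S_ud = 44.55, S_dd = 19.8
Terminal payoffs (K − S): max(-30.24, 0) = 0, max(25.45, 0) = 25.45, max(50.2, 0) = 50.2
Node u (S = 74.25): continuation = 1/1.03·[0.5733·0.0000 + 0.4267·25.4500] = 10.5424; exercise value = 0.0000 ≤ continuation, so V_u = 10.5424
Node d (S = 33): continuation = 1/1.03·[0.5733·25.4500 + 0.4267·50.2000] = 34.9612; exercise value = 37.0000 > continuation, so V_d = 37.0000 (exercise)
Node 0 (S = 55): continuation = 1/1.03·[0.5733·10.5424 + 0.4267·37.0000] = 21.1951; exercise value = 15.0000 ≤ continuation, so V_0 = 21.1951

$21.20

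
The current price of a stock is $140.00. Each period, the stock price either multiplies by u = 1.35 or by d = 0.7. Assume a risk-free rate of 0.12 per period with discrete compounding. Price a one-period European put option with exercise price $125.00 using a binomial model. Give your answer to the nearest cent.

$8.53

Risk-neutral probability p = (1 + 0.12 − 0.7)/(1.35 − 0.7) = 0.4200/0.6500 = 0.6462
Terminal stock prices: S_u = 189, S_d = 98
Terminal payoffs (K − S): max(-64, 0) = 0, max(27, 0) = 27
Node 0 (S = 140): V_0 = 1/1.12·[0.6462·0.0000 + 0.3538·27.0000] = 8.5302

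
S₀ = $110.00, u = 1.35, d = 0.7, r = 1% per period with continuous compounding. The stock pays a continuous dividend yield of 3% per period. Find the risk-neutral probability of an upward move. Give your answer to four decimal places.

Per-period risk-free factor R = e^0.01 = 1.0101; dividend-adjusted growth = e^(0.01−0.03) = 0.9802.
Risk-neutral probability p = (0.9802 − 0.7)/(1.35 − 0.7) = 0.2802/0.6500 = 0.4311

p = 0.4311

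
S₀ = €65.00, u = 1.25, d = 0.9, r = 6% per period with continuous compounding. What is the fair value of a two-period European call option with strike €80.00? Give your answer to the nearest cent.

Risk-neutral probability p = (e^0.06 − 0.9)/(1.25 − 0.9) = 0.1618/0.3500 = 0.4624
Terminal stock prices: S_uu = 101.6, S_ud = 73.12, S_dd = 52.65
Terminal payoffs (S − K): max(21.56, 0) = 21.56, max(-6.875, 0) = 0, max(-27.35, 0) = 0
Node u (S = 81.25): V_u = e^(−0.06)·[0.4624·21.5625 + 0.5376·0.0000] = 9.3897
Node d (S = 58.5): V_d = e^(−0.06)·[0.4624·0.0000 + 0.5376·0.0000] = 0.0000
Node 0 (S = 65): V_0 = e^(−0.06)·[0.4624·9.3897 + 0.5376·0.0000] = 4.0888

€4.09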